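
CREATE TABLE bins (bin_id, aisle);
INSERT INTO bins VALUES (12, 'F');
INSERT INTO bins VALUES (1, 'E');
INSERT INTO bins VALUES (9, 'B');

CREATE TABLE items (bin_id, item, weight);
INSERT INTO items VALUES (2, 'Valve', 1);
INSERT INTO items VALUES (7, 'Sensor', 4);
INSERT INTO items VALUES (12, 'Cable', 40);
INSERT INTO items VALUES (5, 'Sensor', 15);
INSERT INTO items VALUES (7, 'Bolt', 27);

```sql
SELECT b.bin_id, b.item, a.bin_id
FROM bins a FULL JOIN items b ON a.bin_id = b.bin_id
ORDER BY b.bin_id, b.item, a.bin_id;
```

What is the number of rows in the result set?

7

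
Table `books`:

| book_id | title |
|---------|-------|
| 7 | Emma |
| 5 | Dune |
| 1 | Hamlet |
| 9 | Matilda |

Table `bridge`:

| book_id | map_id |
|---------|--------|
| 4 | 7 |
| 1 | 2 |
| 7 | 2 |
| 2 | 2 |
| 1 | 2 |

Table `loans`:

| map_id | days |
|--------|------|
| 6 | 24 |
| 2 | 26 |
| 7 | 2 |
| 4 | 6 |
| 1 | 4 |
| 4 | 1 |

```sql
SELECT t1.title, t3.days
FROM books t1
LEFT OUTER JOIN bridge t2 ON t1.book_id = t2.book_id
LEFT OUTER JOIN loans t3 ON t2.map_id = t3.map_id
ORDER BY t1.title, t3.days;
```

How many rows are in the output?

5

Joins associate left-to-right: books LEFT JOIN bridge on book_id gives 5 intermediate row(s).
Then LEFT JOIN `loans t3` on map_id: each of those 5 rows is kept; rows whose t2.map_id has no match in t3 get NULL for t3's columns.
Result: 5 row(s).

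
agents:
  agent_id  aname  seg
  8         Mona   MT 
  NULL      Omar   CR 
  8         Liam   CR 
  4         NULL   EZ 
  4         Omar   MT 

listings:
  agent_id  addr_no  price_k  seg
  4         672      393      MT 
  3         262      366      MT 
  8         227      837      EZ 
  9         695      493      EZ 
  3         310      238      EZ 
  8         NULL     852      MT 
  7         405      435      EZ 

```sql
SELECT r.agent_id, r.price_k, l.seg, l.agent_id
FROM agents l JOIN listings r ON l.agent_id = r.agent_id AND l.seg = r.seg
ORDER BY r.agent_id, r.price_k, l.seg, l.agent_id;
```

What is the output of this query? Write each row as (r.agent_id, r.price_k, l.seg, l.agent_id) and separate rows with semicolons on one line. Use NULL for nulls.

INNER JOIN keeps only pairs where the ON condition holds.
Matching on l.agent_id = r.agent_id AND l.seg = r.seg. A NULL in a compared column never satisfies the condition.
- l (agent_id=8, seg=MT) pairs with 1 row(s) of r.
- l (agent_id=NULL, seg=CR) has no partner → excluded.
- l (agent_id=8, seg=CR) has no partner → excluded.
- l (agent_id=4, seg=EZ) has no partner → excluded.
- l (agent_id=4, seg=MT) pairs with 1 row(s) of r.
After projecting and ordering:
r.agent_id | r.price_k | l.seg | l.agent_id
4 | 393 | MT | 4
8 | 852 | MT | 8

(4, 393, MT, 4); (8, 852, MT, 8)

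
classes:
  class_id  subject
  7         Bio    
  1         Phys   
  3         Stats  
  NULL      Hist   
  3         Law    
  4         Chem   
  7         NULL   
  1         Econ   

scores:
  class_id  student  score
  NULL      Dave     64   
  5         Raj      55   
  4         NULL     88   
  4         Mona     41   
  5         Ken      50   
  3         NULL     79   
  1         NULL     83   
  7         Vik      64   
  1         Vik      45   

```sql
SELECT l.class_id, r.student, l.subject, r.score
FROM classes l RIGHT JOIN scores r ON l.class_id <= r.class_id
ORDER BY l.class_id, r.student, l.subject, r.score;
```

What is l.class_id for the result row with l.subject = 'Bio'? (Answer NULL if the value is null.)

7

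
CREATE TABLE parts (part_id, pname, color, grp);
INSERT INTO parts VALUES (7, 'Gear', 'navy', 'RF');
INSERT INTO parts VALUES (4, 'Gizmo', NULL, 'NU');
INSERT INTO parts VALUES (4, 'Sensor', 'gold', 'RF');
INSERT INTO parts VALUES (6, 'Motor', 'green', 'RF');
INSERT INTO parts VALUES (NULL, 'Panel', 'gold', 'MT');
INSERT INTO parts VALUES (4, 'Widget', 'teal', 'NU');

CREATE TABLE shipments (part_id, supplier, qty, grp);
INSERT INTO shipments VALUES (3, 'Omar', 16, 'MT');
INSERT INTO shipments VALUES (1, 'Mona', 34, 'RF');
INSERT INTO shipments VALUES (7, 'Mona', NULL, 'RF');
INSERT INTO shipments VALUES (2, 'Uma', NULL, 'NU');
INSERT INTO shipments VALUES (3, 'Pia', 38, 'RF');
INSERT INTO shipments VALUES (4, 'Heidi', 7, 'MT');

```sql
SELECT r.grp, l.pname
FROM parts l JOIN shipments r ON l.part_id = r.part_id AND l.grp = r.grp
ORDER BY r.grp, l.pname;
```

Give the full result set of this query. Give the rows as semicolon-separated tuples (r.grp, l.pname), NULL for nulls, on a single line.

INNER JOIN keeps only pairs where the ON condition holds.
Matching on l.part_id = r.part_id AND l.grp = r.grp. A NULL in a compared column never satisfies the condition.
Matched pairs: 1.

(RF, Gear)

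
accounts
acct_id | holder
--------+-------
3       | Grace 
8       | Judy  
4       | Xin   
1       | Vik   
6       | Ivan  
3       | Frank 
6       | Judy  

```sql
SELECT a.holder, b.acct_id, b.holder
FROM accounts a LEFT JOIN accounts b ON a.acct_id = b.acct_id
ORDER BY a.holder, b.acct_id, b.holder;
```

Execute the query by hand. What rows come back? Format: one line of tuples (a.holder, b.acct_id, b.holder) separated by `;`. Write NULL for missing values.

LEFT JOIN keeps every row from `accounts a`; unmatched rows get NULL for `accounts b`'s columns.
Matching on a.acct_id = b.acct_id.
- acct_id=3: 2 matching b row(s), so 2 row(s) emitted.
- acct_id=8: 1 matching b row(s), so 1 row(s) emitted.
- acct_id=4: 1 matching b row(s), so 1 row(s) emitted.
- acct_id=1: 1 matching b row(s), so 1 row(s) emitted.
- acct_id=6: 2 matching b row(s), so 2 row(s) emitted.
- acct_id=3: 2 matching b row(s), so 2 row(s) emitted.
- acct_id=6: 2 matching b row(s), so 2 row(s) emitted.

(Frank, 3, Frank); (Frank, 3, Grace); (Grace, 3, Frank); (Grace, 3, Grace); (Ivan, 6, Ivan); (Ivan, 6, Judy); (Judy, 6, Ivan); (Judy, 6, Judy); (Judy, 8, Judy); (Vik, 1, Vik); (Xin, 4, Xin)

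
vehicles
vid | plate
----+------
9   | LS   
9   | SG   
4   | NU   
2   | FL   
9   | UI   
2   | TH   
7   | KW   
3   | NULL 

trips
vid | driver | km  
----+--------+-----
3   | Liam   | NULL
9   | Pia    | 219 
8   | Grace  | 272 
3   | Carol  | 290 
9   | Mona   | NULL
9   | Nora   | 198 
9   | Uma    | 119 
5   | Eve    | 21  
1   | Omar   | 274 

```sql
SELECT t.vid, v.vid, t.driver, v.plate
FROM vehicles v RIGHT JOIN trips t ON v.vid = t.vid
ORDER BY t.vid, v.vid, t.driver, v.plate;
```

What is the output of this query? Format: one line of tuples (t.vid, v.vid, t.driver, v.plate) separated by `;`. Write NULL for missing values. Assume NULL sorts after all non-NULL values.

RIGHT JOIN keeps every row from `trips`; unmatched rows get NULL for `vehicles`'s columns.
Matching on v.vid = t.vid.
- v row (vid=9): matches 4 t row(s) → 4 output row(s).
- v row (vid=9): matches 4 t row(s) → 4 output row(s).
- v row (vid=4): no match.
- v row (vid=2): no match.
- v row (vid=9): matches 4 t row(s) → 4 output row(s).
- v row (vid=2): no match.
- v row (vid=7): no match.
- v row (vid=3): matches 2 t row(s) → 2 output row(s).
- 3 t row(s) had no v match → kept, v columns NULL.

(1, NULL, Omar, NULL); (3, 3, Carol, NULL); (3, 3, Liam, NULL); (5, NULL, Eve, NULL); (8, NULL, Grace, NULL); (9, 9, Mona, LS); (9, 9, Mona, SG); (9, 9, Mona, UI); (9, 9, Nora, LS); (9, 9, Nora, SG); (9, 9, Nora, UI); (9, 9, Pia, LS); (9, 9, Pia, SG); (9, 9, Pia, UI); (9, 9, Uma, LS); (9, 9, Uma, SG); (9, 9, Uma, UI)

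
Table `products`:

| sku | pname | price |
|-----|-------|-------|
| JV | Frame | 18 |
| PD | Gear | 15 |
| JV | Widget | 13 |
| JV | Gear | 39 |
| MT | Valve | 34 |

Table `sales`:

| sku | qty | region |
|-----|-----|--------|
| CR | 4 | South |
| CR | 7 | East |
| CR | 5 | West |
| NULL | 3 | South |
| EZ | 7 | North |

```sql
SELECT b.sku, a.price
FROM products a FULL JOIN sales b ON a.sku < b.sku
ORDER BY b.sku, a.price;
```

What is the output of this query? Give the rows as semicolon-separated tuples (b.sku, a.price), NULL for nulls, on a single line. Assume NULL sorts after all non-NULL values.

(CR, NULL); (CR, NULL); (CR, NULL); (EZ, NULL); (NULL, 13); (NULL, 15); (NULL, 18); (NULL, 34); (NULL, 39); (NULL, NULL)

FULL OUTER JOIN keeps every row from both sides; unmatched rows get NULL for the other side's columns.
Matching on a.sku < b.sku. A NULL in a compared column never satisfies the condition.
Matched pairs: 0; unmatched a rows kept: 5; unmatched b rows kept: 5.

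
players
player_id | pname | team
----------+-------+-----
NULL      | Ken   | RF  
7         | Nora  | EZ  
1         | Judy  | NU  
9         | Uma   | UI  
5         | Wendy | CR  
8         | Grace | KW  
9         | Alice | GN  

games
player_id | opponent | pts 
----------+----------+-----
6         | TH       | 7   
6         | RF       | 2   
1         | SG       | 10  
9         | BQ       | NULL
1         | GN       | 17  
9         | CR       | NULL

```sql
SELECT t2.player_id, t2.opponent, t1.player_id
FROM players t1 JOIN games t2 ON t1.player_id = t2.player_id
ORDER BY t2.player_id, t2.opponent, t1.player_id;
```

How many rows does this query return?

INNER JOIN keeps only pairs where the ON condition holds.
Matching on t1.player_id = t2.player_id. A NULL in a compared column never satisfies the condition.
Matched pairs: 6.
Total: 6 rows.

6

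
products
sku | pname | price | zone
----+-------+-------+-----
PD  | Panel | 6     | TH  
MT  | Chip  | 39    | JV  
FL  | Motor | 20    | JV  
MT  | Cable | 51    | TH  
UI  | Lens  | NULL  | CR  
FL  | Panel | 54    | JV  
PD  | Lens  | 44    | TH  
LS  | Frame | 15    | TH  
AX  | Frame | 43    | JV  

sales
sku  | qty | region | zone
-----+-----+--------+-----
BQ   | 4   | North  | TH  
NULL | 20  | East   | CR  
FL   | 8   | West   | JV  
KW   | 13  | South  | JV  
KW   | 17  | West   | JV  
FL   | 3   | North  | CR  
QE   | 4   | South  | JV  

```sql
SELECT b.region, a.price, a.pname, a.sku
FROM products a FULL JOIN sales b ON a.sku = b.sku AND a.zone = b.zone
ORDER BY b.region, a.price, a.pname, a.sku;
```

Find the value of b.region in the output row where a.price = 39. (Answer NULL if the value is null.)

NULL

FULL OUTER JOIN keeps every row from both sides; unmatched rows get NULL for the other side's columns.
Matching on a.sku = b.sku AND a.zone = b.zone. A NULL in a compared column never satisfies the condition.
- a row (sku=PD, zone=TH): no match → kept, b columns NULL.
- a row (sku=MT, zone=JV): no match → kept, b columns NULL.
- a row (sku=FL, zone=JV): matches 1 b row(s) → 1 output row(s).
- a row (sku=MT, zone=TH): no match → kept, b columns NULL.
- a row (sku=UI, zone=CR): no match → kept, b columns NULL.
- a row (sku=FL, zone=JV): matches 1 b row(s) → 1 output row(s).
- a row (sku=PD, zone=TH): no match → kept, b columns NULL.
- a row (sku=LS, zone=TH): no match → kept, b columns NULL.
- a row (sku=AX, zone=JV): no match → kept, b columns NULL.
- 6 row(s) from b found no a partner → padded with NULL.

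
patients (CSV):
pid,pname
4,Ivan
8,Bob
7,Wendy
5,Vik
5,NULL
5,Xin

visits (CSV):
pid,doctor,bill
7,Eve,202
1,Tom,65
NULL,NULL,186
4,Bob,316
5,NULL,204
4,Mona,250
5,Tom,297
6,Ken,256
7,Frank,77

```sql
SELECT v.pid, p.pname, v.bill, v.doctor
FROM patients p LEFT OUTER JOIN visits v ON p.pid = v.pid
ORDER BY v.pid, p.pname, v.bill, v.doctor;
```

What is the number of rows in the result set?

11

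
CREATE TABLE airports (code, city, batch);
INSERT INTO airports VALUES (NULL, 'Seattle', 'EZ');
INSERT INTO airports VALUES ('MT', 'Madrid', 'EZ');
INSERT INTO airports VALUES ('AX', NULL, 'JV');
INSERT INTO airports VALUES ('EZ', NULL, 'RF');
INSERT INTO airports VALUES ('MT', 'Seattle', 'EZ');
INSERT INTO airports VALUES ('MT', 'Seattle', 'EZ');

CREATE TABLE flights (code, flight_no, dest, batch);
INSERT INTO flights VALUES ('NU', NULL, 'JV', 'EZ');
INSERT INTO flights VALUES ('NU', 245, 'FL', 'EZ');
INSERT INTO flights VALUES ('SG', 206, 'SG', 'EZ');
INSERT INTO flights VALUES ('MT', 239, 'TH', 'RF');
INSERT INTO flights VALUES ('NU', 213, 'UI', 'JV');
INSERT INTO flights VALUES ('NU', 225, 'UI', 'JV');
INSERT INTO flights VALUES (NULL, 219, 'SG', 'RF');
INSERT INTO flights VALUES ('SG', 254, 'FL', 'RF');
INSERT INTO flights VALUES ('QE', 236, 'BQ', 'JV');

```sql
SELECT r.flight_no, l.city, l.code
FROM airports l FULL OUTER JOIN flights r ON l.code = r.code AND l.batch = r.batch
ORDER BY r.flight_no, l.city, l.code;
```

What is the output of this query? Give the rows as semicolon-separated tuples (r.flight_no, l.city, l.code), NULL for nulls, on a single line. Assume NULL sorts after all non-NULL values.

(206, NULL, NULL); (213, NULL, NULL); (219, NULL, NULL); (225, NULL, NULL); (236, NULL, NULL); (239, NULL, NULL); (245, NULL, NULL); (254, NULL, NULL); (NULL, Madrid, MT); (NULL, Seattle, MT); (NULL, Seattle, MT); (NULL, Seattle, NULL); (NULL, NULL, AX); (NULL, NULL, EZ); (NULL, NULL, NULL)

FULL OUTER JOIN keeps every row from both sides; unmatched rows get NULL for the other side's columns.
Matching on l.code = r.code AND l.batch = r.batch. A NULL in a compared column never satisfies the condition.
Matched pairs: 0; unmatched l rows kept: 6; unmatched r rows kept: 9.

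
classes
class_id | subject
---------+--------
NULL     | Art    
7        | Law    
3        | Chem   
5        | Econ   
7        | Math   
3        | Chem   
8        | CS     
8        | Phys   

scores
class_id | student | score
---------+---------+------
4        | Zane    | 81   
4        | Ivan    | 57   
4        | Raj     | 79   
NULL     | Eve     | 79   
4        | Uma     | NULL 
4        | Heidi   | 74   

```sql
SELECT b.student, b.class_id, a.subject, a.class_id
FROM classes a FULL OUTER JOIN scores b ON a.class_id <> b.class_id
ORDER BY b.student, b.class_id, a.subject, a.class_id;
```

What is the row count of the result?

37

FULL OUTER JOIN keeps every row from both sides; unmatched rows get NULL for the other side's columns.
Matching on a.class_id <> b.class_id. A NULL in a compared column never satisfies the condition.
Matched pairs: 35; unmatched a rows kept: 1; unmatched b rows kept: 1.
Total: 35 matched + 2 padded = 37 rows.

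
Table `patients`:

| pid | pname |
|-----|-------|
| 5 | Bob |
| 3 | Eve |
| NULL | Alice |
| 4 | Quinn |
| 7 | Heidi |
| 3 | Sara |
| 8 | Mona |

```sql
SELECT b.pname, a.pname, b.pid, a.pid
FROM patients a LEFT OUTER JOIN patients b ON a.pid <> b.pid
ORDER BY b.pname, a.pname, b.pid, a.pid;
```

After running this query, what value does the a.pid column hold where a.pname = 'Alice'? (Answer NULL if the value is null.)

NULL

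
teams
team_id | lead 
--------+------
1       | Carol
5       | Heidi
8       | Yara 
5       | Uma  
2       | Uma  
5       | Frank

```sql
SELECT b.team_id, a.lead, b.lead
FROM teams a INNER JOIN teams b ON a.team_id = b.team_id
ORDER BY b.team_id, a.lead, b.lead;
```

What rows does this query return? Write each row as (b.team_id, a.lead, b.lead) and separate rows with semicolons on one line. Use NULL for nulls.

(1, Carol, Carol); (2, Uma, Uma); (5, Frank, Frank); (5, Frank, Heidi); (5, Frank, Uma); (5, Heidi, Frank); (5, Heidi, Heidi); (5, Heidi, Uma); (5, Uma, Frank); (5, Uma, Heidi); (5, Uma, Uma); (8, Yara, Yara)

INNER JOIN keeps only pairs where the ON condition holds.
Matching on a.team_id = b.team_id.
- a (team_id=1) pairs with 1 row(s) of b.
- a (team_id=5) pairs with 3 row(s) of b.
- a (team_id=8) pairs with 1 row(s) of b.
- a (team_id=5) pairs with 3 row(s) of b.
- a (team_id=2) pairs with 1 row(s) of b.
- a (team_id=5) pairs with 3 row(s) of b.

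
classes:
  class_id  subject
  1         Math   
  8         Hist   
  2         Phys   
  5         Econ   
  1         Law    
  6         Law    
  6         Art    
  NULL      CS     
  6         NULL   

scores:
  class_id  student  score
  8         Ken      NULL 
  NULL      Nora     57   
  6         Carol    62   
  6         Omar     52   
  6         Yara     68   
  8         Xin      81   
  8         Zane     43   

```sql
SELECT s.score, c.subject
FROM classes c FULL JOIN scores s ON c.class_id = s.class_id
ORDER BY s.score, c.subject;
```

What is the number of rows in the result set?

FULL OUTER JOIN keeps every row from both sides; unmatched rows get NULL for the other side's columns.
Matching on c.class_id = s.class_id. A NULL in a compared column never satisfies the condition.
- c[0] class_id=1 → no match; kept with NULLs on the s side.
- c[1] class_id=8 → 3 match(es) in s → 3 row(s).
- c[2] class_id=2 → no match; kept with NULLs on the s side.
- c[3] class_id=5 → no match; kept with NULLs on the s side.
- c[4] class_id=1 → no match; kept with NULLs on the s side.
- c[5] class_id=6 → 3 match(es) in s → 3 row(s).
- c[6] class_id=6 → 3 match(es) in s → 3 row(s).
- c[7] class_id=NULL → no match; kept with NULLs on the s side.
- c[8] class_id=6 → 3 match(es) in s → 3 row(s).
- 1 row(s) from s found no c partner → padded with NULL.
Total: 12 matched + 6 padded = 18 rows.

18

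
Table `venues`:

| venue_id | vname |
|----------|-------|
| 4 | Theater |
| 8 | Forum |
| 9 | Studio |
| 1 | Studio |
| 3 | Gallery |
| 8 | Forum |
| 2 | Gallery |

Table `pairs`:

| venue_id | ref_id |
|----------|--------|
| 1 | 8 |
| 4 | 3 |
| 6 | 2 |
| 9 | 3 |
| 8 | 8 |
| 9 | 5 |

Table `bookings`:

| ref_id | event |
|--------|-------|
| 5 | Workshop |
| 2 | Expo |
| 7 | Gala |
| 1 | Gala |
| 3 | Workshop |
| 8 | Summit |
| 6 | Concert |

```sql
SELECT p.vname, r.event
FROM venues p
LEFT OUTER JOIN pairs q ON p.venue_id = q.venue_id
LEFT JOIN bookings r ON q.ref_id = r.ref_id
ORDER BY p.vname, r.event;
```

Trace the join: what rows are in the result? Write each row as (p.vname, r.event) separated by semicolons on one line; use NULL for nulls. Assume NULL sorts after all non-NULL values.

(Forum, Summit); (Forum, Summit); (Gallery, NULL); (Gallery, NULL); (Studio, Summit); (Studio, Workshop); (Studio, Workshop); (Theater, Workshop)

Joins associate left-to-right: venues LEFT JOIN pairs on venue_id gives 8 intermediate row(s).
Then LEFT JOIN `bookings r` on ref_id: each of those 8 rows is kept; rows whose q.ref_id has no match in r get NULL for r's columns.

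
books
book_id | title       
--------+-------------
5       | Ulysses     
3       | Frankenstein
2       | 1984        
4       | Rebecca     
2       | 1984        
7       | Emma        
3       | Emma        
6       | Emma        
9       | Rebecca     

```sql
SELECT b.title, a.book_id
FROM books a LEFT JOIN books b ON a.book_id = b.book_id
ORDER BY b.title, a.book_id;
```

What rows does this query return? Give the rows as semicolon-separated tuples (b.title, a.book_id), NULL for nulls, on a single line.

(1984, 2); (1984, 2); (1984, 2); (1984, 2); (Emma, 3); (Emma, 3); (Emma, 6); (Emma, 7); (Frankenstein, 3); (Frankenstein, 3); (Rebecca, 4); (Rebecca, 9); (Ulysses, 5)

LEFT JOIN keeps every row from `books a`; unmatched rows get NULL for `books b`'s columns.
Matching on a.book_id = b.book_id.
Matched pairs: 13; unmatched a rows kept: 0.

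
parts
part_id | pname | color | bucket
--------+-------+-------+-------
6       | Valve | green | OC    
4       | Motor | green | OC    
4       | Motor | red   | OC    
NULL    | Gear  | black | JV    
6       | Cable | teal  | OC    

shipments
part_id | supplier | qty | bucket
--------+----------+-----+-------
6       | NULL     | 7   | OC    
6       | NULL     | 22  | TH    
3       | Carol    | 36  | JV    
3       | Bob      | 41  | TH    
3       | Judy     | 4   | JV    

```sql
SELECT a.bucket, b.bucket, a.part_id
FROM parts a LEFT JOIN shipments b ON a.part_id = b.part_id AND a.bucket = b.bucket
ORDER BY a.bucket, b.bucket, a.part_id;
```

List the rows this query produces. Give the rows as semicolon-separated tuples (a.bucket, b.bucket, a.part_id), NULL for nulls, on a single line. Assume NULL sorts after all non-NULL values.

LEFT JOIN keeps every row from `parts`; unmatched rows get NULL for `shipments`'s columns.
Matching on a.part_id = b.part_id AND a.bucket = b.bucket. A NULL in a compared column never satisfies the condition.
- part_id=6, bucket=OC: 1 matching b row(s), so 1 row(s) emitted.
- part_id=4, bucket=OC: no b row matches, row kept with b columns NULL.
- part_id=4, bucket=OC: no b row matches, row kept with b columns NULL.
- part_id=NULL, bucket=JV: no b row matches, row kept with b columns NULL.
- part_id=6, bucket=OC: 1 matching b row(s), so 1 row(s) emitted.
After projecting and ordering:
a.bucket | b.bucket | a.part_id
JV | NULL | NULL
OC | OC | 6
OC | OC | 6
OC | NULL | 4
OC | NULL | 4

(JV, NULL, NULL); (OC, OC, 6); (OC, OC, 6); (OC, NULL, 4); (OC, NULL, 4)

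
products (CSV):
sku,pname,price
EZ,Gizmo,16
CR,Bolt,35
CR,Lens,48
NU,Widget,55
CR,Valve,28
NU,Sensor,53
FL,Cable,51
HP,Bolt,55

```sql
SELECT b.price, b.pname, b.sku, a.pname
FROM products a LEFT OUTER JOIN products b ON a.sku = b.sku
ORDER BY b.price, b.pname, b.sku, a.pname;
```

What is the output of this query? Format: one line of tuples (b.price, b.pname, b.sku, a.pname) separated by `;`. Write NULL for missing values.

(16, Gizmo, EZ, Gizmo); (28, Valve, CR, Bolt); (28, Valve, CR, Lens); (28, Valve, CR, Valve); (35, Bolt, CR, Bolt); (35, Bolt, CR, Lens); (35, Bolt, CR, Valve); (48, Lens, CR, Bolt); (48, Lens, CR, Lens); (48, Lens, CR, Valve); (51, Cable, FL, Cable); (53, Sensor, NU, Sensor); (53, Sensor, NU, Widget); (55, Bolt, HP, Bolt); (55, Widget, NU, Sensor); (55, Widget, NU, Widget)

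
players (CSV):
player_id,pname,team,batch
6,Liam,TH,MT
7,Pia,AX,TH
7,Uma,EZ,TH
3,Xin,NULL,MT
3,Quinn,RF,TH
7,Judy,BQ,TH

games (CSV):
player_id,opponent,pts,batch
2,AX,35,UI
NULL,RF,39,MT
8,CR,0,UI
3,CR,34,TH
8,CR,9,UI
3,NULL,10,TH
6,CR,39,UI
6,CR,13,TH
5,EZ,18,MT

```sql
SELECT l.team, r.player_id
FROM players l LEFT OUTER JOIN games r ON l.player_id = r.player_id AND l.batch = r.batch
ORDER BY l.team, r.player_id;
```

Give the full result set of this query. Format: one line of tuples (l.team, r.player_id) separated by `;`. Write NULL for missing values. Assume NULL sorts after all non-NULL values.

LEFT JOIN keeps every row from `players`; unmatched rows get NULL for `games`'s columns.
Matching on l.player_id = r.player_id AND l.batch = r.batch. A NULL in a compared column never satisfies the condition.
Matched pairs: 2; unmatched l rows kept: 5.

(AX, NULL); (BQ, NULL); (EZ, NULL); (RF, 3); (RF, 3); (TH, NULL); (NULL, NULL)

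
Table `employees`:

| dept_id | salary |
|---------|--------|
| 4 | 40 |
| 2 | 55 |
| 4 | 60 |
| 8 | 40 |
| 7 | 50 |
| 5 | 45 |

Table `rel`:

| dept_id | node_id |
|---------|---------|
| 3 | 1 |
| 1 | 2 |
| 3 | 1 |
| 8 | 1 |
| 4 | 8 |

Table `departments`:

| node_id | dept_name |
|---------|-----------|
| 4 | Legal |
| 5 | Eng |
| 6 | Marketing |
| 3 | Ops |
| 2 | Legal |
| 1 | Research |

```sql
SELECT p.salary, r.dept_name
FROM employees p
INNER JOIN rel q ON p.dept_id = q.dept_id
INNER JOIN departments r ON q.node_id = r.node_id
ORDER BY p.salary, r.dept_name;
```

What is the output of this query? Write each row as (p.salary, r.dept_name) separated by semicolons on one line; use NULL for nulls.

(40, Research)

Joins associate left-to-right: employees INNER JOIN rel on dept_id gives 3 intermediate row(s).
Then INNER JOIN `departments r` on node_id: keep only rows whose q.node_id appears in r.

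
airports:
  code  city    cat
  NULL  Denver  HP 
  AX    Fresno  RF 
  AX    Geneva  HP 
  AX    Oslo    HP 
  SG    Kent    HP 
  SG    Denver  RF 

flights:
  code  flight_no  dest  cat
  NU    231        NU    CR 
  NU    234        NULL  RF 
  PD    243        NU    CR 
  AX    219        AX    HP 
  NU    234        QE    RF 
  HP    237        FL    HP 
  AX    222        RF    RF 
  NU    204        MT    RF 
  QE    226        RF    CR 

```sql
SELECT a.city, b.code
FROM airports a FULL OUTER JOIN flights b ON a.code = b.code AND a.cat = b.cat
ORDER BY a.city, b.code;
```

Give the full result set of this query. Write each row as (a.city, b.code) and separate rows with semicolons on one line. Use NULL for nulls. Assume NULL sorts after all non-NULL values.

FULL OUTER JOIN keeps every row from both sides; unmatched rows get NULL for the other side's columns.
Matching on a.code = b.code AND a.cat = b.cat. A NULL in a compared column never satisfies the condition.
- a row (code=NULL, cat=HP): no match → kept, b columns NULL.
- a row (code=AX, cat=RF): matches 1 b row(s) → 1 output row(s).
- a row (code=AX, cat=HP): matches 1 b row(s) → 1 output row(s).
- a row (code=AX, cat=HP): matches 1 b row(s) → 1 output row(s).
- a row (code=SG, cat=HP): no match → kept, b columns NULL.
- a row (code=SG, cat=RF): no match → kept, b columns NULL.
- 7 b row(s) had no a match → kept, a columns NULL.

(Denver, NULL); (Denver, NULL); (Fresno, AX); (Geneva, AX); (Kent, NULL); (Oslo, AX); (NULL, HP); (NULL, NU); (NULL, NU); (NULL, NU); (NULL, NU); (NULL, PD); (NULL, QE)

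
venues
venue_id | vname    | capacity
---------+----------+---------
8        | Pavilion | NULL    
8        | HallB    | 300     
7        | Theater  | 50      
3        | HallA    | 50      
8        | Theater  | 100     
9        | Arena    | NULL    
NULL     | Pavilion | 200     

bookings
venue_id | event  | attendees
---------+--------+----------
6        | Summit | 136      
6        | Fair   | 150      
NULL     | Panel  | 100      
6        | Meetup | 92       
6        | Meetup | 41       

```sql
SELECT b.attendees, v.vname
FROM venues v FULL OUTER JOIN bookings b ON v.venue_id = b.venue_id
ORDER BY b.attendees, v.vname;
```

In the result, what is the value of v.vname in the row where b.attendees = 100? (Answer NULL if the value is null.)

NULL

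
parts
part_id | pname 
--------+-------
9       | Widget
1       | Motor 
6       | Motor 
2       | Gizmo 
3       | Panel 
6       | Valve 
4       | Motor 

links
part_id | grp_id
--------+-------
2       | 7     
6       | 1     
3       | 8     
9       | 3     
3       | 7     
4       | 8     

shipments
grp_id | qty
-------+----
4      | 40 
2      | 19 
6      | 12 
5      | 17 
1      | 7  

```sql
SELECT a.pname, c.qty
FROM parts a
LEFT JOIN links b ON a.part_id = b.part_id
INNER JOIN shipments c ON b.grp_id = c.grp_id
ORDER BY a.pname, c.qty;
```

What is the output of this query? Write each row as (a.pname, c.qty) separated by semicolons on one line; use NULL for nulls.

(Motor, 7); (Valve, 7)

Joins associate left-to-right: parts LEFT JOIN links on part_id gives 8 intermediate row(s).
Then INNER JOIN `shipments c` on grp_id: keep only rows whose b.grp_id appears in c.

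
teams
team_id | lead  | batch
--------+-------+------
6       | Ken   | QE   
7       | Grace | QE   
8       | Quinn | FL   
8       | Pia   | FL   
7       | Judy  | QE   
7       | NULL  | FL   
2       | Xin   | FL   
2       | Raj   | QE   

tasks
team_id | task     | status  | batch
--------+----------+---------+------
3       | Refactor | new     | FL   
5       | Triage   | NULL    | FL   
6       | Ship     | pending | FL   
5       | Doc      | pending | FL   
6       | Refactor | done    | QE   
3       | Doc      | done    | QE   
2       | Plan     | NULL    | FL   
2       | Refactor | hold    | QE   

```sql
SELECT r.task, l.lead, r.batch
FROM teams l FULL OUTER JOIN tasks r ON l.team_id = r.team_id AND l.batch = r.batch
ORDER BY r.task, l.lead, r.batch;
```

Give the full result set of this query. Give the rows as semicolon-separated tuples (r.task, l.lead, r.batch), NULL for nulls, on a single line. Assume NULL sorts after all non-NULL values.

(Doc, NULL, FL); (Doc, NULL, QE); (Plan, Xin, FL); (Refactor, Ken, QE); (Refactor, Raj, QE); (Refactor, NULL, FL); (Ship, NULL, FL); (Triage, NULL, FL); (NULL, Grace, NULL); (NULL, Judy, NULL); (NULL, Pia, NULL); (NULL, Quinn, NULL); (NULL, NULL, NULL)

FULL OUTER JOIN keeps every row from both sides; unmatched rows get NULL for the other side's columns.
Matching on l.team_id = r.team_id AND l.batch = r.batch.
- l[0] team_id=6, batch=QE → 1 match(es) in r → 1 row(s).
- l[1] team_id=7, batch=QE → no match; kept with NULLs on the r side.
- l[2] team_id=8, batch=FL → no match; kept with NULLs on the r side.
- l[3] team_id=8, batch=FL → no match; kept with NULLs on the r side.
- l[4] team_id=7, batch=QE → no match; kept with NULLs on the r side.
- l[5] team_id=7, batch=FL → no match; kept with NULLs on the r side.
- l[6] team_id=2, batch=FL → 1 match(es) in r → 1 row(s).
- l[7] team_id=2, batch=QE → 1 match(es) in r → 1 row(s).
- 5 row(s) from r found no l partner → padded with NULL.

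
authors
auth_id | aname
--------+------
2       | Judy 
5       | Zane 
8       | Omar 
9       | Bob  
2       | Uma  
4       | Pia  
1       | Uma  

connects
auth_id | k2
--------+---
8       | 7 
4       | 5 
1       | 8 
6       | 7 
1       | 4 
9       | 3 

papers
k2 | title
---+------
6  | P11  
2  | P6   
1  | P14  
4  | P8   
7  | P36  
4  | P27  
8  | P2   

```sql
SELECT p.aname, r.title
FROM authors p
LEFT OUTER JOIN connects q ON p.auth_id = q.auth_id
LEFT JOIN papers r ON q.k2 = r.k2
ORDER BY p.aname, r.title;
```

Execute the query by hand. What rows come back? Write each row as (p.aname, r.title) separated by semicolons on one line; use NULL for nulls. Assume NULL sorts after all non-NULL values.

Step 1 — p LEFT JOIN q on auth_id → 8 row(s).
Then LEFT JOIN `papers r` on k2: each of those 8 rows is kept; rows whose q.k2 has no match in r get NULL for r's columns.

(Bob, NULL); (Judy, NULL); (Omar, P36); (Pia, NULL); (Uma, P2); (Uma, P27); (Uma, P8); (Uma, NULL); (Zane, NULL)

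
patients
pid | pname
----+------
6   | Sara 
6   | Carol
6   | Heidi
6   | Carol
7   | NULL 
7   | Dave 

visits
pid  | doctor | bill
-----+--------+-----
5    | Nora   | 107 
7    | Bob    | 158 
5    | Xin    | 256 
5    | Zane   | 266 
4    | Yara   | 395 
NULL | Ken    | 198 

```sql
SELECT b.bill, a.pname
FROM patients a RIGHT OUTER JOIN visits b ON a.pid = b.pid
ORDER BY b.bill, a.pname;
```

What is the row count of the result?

7

RIGHT JOIN keeps every row from `visits`; unmatched rows get NULL for `patients`'s columns.
Matching on a.pid = b.pid. A NULL in a compared column never satisfies the condition.
- pid=6: no matching b row.
- pid=6: no matching b row.
- pid=6: no matching b row.
- pid=6: no matching b row.
- pid=7: 1 matching b row(s), so 1 row(s) emitted.
- pid=7: 1 matching b row(s), so 1 row(s) emitted.
- 5 b row(s) had no a match → kept, a columns NULL.
Total: 2 matched + 5 padded = 7 rows.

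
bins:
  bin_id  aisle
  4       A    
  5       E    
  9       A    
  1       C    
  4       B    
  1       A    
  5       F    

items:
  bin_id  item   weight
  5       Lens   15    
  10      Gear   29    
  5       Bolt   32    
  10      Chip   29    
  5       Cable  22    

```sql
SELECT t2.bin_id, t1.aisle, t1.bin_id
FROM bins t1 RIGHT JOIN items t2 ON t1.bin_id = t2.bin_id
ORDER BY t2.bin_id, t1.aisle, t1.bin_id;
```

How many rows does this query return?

8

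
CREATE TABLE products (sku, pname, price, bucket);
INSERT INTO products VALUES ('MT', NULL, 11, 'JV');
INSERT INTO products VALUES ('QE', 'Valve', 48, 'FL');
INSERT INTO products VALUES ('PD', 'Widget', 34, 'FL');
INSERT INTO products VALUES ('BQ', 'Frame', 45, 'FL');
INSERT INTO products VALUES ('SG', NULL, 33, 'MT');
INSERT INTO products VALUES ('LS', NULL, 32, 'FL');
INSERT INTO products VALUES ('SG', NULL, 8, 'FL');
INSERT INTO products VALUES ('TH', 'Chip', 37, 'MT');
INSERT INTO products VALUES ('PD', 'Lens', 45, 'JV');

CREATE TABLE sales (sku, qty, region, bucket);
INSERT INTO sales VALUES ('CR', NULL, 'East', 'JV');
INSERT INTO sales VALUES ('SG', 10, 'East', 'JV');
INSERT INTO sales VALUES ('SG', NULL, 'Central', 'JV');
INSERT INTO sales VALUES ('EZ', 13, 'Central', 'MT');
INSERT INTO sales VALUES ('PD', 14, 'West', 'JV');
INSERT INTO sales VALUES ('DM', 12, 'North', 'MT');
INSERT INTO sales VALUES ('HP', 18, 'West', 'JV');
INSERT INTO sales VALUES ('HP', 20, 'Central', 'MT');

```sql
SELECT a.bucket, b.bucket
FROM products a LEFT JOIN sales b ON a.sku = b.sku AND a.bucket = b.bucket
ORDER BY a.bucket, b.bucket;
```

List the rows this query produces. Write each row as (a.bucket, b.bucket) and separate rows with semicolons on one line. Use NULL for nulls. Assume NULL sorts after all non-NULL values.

(FL, NULL); (FL, NULL); (FL, NULL); (FL, NULL); (FL, NULL); (JV, JV); (JV, NULL); (MT, NULL); (MT, NULL)

LEFT JOIN keeps every row from `products`; unmatched rows get NULL for `sales`'s columns.
Matching on a.sku = b.sku AND a.bucket = b.bucket.
- a row (sku=MT, bucket=JV): no match → kept, b columns NULL.
- a row (sku=QE, bucket=FL): no match → kept, b columns NULL.
- a row (sku=PD, bucket=FL): no match → kept, b columns NULL.
- a row (sku=BQ, bucket=FL): no match → kept, b columns NULL.
- a row (sku=SG, bucket=MT): no match → kept, b columns NULL.
- a row (sku=LS, bucket=FL): no match → kept, b columns NULL.
- a row (sku=SG, bucket=FL): no match → kept, b columns NULL.
- a row (sku=TH, bucket=MT): no match → kept, b columns NULL.
- a row (sku=PD, bucket=JV): matches 1 b row(s) → 1 output row(s).
After projecting and ordering:
a.bucket | b.bucket
FL | NULL
FL | NULL
FL | NULL
FL | NULL
FL | NULL
JV | JV
JV | NULL
MT | NULL
MT | NULL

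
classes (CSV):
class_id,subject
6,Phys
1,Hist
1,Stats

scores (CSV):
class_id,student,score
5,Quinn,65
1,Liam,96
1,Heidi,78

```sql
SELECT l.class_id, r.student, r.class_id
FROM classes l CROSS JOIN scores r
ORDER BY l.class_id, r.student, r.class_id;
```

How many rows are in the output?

CROSS JOIN pairs every row of `classes` with every row of `scores`: 3 × 3 = 9 rows.

9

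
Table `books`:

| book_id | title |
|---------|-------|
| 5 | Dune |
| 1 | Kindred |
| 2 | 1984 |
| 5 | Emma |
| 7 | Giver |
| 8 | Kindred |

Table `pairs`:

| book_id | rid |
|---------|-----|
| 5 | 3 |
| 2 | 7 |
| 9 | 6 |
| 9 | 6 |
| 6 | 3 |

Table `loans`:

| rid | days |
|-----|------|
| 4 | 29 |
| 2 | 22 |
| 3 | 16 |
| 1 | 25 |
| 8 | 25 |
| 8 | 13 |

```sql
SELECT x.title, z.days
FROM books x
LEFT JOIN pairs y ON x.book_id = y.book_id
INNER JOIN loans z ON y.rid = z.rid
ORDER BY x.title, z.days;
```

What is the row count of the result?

Evaluate left to right. First `books x LEFT JOIN pairs y` on book_id: 6 row(s).
Then INNER JOIN `loans z` on rid: keep only rows whose y.rid appears in z.
Result: 2 row(s).

2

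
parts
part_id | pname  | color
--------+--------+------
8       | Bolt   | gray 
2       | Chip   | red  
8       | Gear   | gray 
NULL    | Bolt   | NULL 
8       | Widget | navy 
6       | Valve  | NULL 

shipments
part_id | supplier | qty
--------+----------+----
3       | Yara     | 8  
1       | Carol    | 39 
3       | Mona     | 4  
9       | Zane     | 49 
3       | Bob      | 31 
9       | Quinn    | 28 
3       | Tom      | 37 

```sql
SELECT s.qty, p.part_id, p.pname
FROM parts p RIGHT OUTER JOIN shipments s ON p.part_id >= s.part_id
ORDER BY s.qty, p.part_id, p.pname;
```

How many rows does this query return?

RIGHT JOIN keeps every row from `shipments`; unmatched rows get NULL for `parts`'s columns.
Matching on p.part_id >= s.part_id. A NULL in a compared column never satisfies the condition.
- p row (part_id=8): matches 5 s row(s) → 5 output row(s).
- p row (part_id=2): matches 1 s row(s) → 1 output row(s).
- p row (part_id=8): matches 5 s row(s) → 5 output row(s).
- p row (part_id=NULL): no match.
- p row (part_id=8): matches 5 s row(s) → 5 output row(s).
- p row (part_id=6): matches 5 s row(s) → 5 output row(s).
- 2 row(s) from s found no p partner → padded with NULL.
Total: 21 matched + 2 padded = 23 rows.

23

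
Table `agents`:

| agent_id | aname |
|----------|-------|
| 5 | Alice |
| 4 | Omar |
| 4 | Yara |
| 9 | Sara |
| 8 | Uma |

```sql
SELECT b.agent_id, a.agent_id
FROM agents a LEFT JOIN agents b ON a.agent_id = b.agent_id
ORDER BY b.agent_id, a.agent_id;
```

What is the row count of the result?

LEFT JOIN keeps every row from `agents a`; unmatched rows get NULL for `agents b`'s columns.
Matching on a.agent_id = b.agent_id.
- a (agent_id=5) pairs with 1 row(s) of b.
- a (agent_id=4) pairs with 2 row(s) of b.
- a (agent_id=4) pairs with 2 row(s) of b.
- a (agent_id=9) pairs with 1 row(s) of b.
- a (agent_id=8) pairs with 1 row(s) of b.
Total: 7 rows.

7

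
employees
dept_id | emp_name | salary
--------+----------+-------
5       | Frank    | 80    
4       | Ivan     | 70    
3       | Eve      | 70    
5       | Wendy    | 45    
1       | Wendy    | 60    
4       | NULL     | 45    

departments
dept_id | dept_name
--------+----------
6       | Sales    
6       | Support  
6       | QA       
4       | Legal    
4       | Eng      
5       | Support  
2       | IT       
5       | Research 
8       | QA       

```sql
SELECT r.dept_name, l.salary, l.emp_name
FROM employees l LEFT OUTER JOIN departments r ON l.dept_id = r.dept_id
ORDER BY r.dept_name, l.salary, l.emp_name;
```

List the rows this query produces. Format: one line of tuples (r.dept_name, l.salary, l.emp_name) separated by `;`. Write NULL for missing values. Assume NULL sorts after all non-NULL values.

LEFT JOIN keeps every row from `employees`; unmatched rows get NULL for `departments`'s columns.
Matching on l.dept_id = r.dept_id.
- l (dept_id=5) pairs with 2 row(s) of r.
- l (dept_id=4) pairs with 2 row(s) of r.
- l (dept_id=3) has no partner → padded with NULL.
- l (dept_id=5) pairs with 2 row(s) of r.
- l (dept_id=1) has no partner → padded with NULL.
- l (dept_id=4) pairs with 2 row(s) of r.
After projecting and ordering:
r.dept_name | l.salary | l.emp_name
Eng | 45 | NULL
Eng | 70 | Ivan
Legal | 45 | NULL
Legal | 70 | Ivan
Research | 45 | Wendy
Research | 80 | Frank
Support | 45 | Wendy
Support | 80 | Frank
NULL | 60 | Wendy
NULL | 70 | Eve

(Eng, 45, NULL); (Eng, 70, Ivan); (Legal, 45, NULL); (Legal, 70, Ivan); (Research, 45, Wendy); (Research, 80, Frank); (Support, 45, Wendy); (Support, 80, Frank); (NULL, 60, Wendy); (NULL, 70, Eve)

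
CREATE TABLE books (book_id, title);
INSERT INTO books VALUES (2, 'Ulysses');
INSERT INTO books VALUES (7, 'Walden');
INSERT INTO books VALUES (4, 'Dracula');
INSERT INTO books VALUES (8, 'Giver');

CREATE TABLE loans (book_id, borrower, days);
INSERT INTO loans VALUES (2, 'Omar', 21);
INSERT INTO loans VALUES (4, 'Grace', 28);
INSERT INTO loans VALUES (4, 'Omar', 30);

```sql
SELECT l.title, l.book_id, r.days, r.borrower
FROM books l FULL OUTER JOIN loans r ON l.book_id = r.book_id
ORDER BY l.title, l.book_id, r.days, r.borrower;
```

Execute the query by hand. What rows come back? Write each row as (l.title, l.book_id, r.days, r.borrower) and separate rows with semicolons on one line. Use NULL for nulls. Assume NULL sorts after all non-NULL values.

(Dracula, 4, 28, Grace); (Dracula, 4, 30, Omar); (Giver, 8, NULL, NULL); (Ulysses, 2, 21, Omar); (Walden, 7, NULL, NULL)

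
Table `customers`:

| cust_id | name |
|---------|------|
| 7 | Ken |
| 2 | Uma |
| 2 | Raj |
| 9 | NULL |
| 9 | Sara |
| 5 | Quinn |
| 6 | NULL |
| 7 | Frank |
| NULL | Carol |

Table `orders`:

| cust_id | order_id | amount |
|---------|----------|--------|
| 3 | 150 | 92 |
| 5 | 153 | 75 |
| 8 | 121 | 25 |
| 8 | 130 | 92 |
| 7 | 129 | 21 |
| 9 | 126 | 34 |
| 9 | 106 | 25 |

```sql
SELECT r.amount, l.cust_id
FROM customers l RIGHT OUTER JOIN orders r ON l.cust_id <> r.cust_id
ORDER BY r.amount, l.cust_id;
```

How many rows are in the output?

RIGHT JOIN keeps every row from `orders`; unmatched rows get NULL for `customers`'s columns.
Matching on l.cust_id <> r.cust_id. A NULL in a compared column never satisfies the condition.
Matched pairs: 49; unmatched r rows kept: 0.
Total: 49 rows.

49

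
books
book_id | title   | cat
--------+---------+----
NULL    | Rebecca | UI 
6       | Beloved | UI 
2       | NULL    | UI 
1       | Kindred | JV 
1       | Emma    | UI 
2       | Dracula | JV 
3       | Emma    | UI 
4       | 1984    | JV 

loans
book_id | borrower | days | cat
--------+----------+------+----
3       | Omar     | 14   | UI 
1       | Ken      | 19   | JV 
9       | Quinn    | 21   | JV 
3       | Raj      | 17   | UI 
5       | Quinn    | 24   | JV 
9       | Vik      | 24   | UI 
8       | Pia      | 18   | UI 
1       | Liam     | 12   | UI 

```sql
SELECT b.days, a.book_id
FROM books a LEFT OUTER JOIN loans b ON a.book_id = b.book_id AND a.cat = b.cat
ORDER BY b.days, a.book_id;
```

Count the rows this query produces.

9

LEFT JOIN keeps every row from `books`; unmatched rows get NULL for `loans`'s columns.
Matching on a.book_id = b.book_id AND a.cat = b.cat. A NULL in a compared column never satisfies the condition.
- book_id=NULL, cat=UI: no b row matches, row kept with b columns NULL.
- book_id=6, cat=UI: no b row matches, row kept with b columns NULL.
- book_id=2, cat=UI: no b row matches, row kept with b columns NULL.
- book_id=1, cat=JV: 1 matching b row(s), so 1 row(s) emitted.
- book_id=1, cat=UI: 1 matching b row(s), so 1 row(s) emitted.
- book_id=2, cat=JV: no b row matches, row kept with b columns NULL.
- book_id=3, cat=UI: 2 matching b row(s), so 2 row(s) emitted.
- book_id=4, cat=JV: no b row matches, row kept with b columns NULL.
Total: 4 matched + 5 padded = 9 rows.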